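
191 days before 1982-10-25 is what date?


Start: 1982-10-25, subtract 191 days
Back 25 days from October 25 reaches September 30, 1982 -> 166 left
September 1982 has 30 days -> back to August 31, 1982 -> 136 left
August 1982 has 31 days -> back to July 31, 1982 -> 105 left
July 1982 has 31 days -> back to June 30, 1982 -> 74 left
June 1982 has 30 days -> back to May 31, 1982 -> 44 left
May 1982 has 31 days -> back to April 30, 1982 -> 13 left
April 1982: 30 - 13 = 17 -> lands on April 17

Result: 1982-04-17


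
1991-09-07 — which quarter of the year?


Month: September (month 9)
Q1: Jan-Mar, Q2: Apr-Jun, Q3: Jul-Sep, Q4: Oct-Dec

Q3


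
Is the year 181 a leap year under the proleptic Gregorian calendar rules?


Gregorian leap year rule: divisible by 4, but not by 100, unless also by 400.
181 is not divisible by 4 -> not a leap year

No


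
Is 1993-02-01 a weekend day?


Anchor: Jan 1, 1993. With p = 1993 - 1 = 1992: (p + p//4 - p//100 + p//400) mod 7 = (1992 + 498 - 19 + 4) mod 7 = 2475 mod 7 = 4 -> Friday (Mon=0 ... Sun=6)
Day of year: 32; offset = 31
Weekday index = (4 + 31) mod 7 = 0 -> Monday
Weekend days: Saturday, Sunday

No


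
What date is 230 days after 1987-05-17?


Start: 1987-05-17, add 230 days
May 1987 has 31 days: 31 - 17 = 14 days to May 31 -> 216 left
June 1987 has 30 days -> 186 left
July 1987 has 31 days -> 155 left
August 1987 has 31 days -> 124 left
September 1987 has 30 days -> 94 left
October 1987 has 31 days -> 63 left
November 1987 has 30 days -> 33 left
December 1987 has 31 days -> 2 left
January 1988: 2 <= 31 -> lands on January 2

Result: 1988-01-02


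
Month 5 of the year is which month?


Month 5 of 12

May


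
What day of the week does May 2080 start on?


Target: May 1, 2080
Anchor: Jan 1, 2080. With p = 2080 - 1 = 2079: (p + p//4 - p//100 + p//400) mod 7 = (2079 + 519 - 20 + 5) mod 7 = 2583 mod 7 = 0 -> Monday (Mon=0 ... Sun=6)
Days before May (Jan-Apr): 121 days
Weekday index = (0 + 121) mod 7 = 2

Wednesday


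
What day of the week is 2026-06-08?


Date: June 8, 2026
Anchor: Jan 1, 2026. With p = 2026 - 1 = 2025: (p + p//4 - p//100 + p//400) mod 7 = (2025 + 506 - 20 + 5) mod 7 = 2516 mod 7 = 3 -> Thursday (Mon=0 ... Sun=6)
Days before June (Jan-May): 151; offset = 151 + 8 - 1 = 158
Weekday index = (3 + 158) mod 7 = 0

Day of the week: Monday


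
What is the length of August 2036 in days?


August 2036

31 days


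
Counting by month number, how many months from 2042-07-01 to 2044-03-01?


From July 2042 to March 2044
2 years * 12 = 24 months, minus 4 months = 20

20 months


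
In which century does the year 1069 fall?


Century = (year - 1) // 100 + 1
= (1069 - 1) // 100 + 1
= 1068 // 100 + 1
= 10 + 1

11th century


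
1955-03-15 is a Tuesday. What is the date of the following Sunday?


Current: Tuesday
Target: Sunday
Days ahead: 5

Next Sunday: 1955-03-20


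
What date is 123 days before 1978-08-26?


Start: 1978-08-26, subtract 123 days
Back 26 days from August 26 reaches July 31, 1978 -> 97 left
July 1978 has 31 days -> back to June 30, 1978 -> 66 left
June 1978 has 30 days -> back to May 31, 1978 -> 36 left
May 1978 has 31 days -> back to April 30, 1978 -> 5 left
April 1978: 30 - 5 = 25 -> lands on April 25

Result: 1978-04-25


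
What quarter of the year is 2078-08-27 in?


Month: August (month 8)
Q1: Jan-Mar, Q2: Apr-Jun, Q3: Jul-Sep, Q4: Oct-Dec

Q3


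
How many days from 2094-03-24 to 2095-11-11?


From 2094-03-24 to 2095-11-11
2094-03-24: days before March = 31 + 28 = 59 (2094 is not a leap year); day of year = 59 + 24 = 83
2095-11-11: days before November = 31 + 28 + 31 + 30 + 31 + 30 + 31 + 31 + 30 + 31 = 304 (2095 is not a leap year); day of year = 304 + 11 = 315
Rest of 2094: 365 - 83 = 282
Total = 282 + 315 = 597

597 days


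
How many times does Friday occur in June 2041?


June 2041 has 30 days
Anchor: Jan 1, 2041. With p = 2041 - 1 = 2040: (p + p//4 - p//100 + p//400) mod 7 = (2040 + 510 - 20 + 5) mod 7 = 2535 mod 7 = 1 -> Tuesday (Mon=0 ... Sun=6)
Days before June (Jan-May): 151; June 1 index = (1 + 151) mod 7 = 5 -> Saturday
First Friday is June 7
Fridays: 7, 14, 21, 28

4 Fridays


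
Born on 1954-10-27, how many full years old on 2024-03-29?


Birth: 1954-10-27
Reference: 2024-03-29
Year difference: 2024 - 1954 = 70
Birthday not yet reached in 2024, subtract 1

69 years old


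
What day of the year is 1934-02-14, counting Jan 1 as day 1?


Date: February 14, 1934
Days in months 1 through 1: 31
Plus 14 days in February

Day of year: 45


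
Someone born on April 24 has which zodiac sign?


Date: April 24
Conventional tropical zodiac dates: Taurus from April 20 onward; Gemini starts May 21
April 24 falls within the Taurus range

Taurus


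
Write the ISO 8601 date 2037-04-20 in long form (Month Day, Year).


ISO 2037-04-20 parses as year=2037, month=04, day=20
Month 4 -> April

April 20, 2037


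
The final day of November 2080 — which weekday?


November 2080 has 30 days
Anchor: Jan 1, 2080. With p = 2080 - 1 = 2079: (p + p//4 - p//100 + p//400) mod 7 = (2079 + 519 - 20 + 5) mod 7 = 2583 mod 7 = 0 -> Monday (Mon=0 ... Sun=6)
Days before November (Jan-Oct): 305; November 1 index = (0 + 305) mod 7 = 4 -> Friday
Last day offset: 30 - 1 = 29 days
Weekday index = (4 + 29) mod 7 = 5

Saturday, November 30


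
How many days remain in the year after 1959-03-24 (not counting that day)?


Day of year: 83 of 365
Remaining = 365 - 83

282 days


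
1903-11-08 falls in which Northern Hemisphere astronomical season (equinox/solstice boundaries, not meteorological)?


Date: November 8
Astronomical Autumn (approx.; exact equinox/solstice day varies by year): September 22 to December 20
November 8 falls within the Autumn window

Autumn


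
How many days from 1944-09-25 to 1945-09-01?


From 1944-09-25 to 1945-09-01
1944-09-25: days before September = 31 + 29 + 31 + 30 + 31 + 30 + 31 + 31 = 244 (1944 is a leap year); day of year = 244 + 25 = 269
1945-09-01: days before September = 31 + 28 + 31 + 30 + 31 + 30 + 31 + 31 = 243 (1945 is not a leap year); day of year = 243 + 1 = 244
Rest of 1944: 366 - 269 = 97
Total = 97 + 244 = 341

341 days


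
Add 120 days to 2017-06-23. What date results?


Start: 2017-06-23, add 120 days
June 2017 has 30 days: 30 - 23 = 7 days to June 30 -> 113 left
July 2017 has 31 days -> 82 left
August 2017 has 31 days -> 51 left
September 2017 has 30 days -> 21 left
October 2017: 21 <= 31 -> lands on October 21

Result: 2017-10-21


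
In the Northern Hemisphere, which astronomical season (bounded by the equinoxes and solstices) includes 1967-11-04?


Date: November 4
Astronomical Autumn (approx.; exact equinox/solstice day varies by year): September 22 to December 20
November 4 falls within the Autumn window

Autumn


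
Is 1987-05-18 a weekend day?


Anchor: Jan 1, 1987. With p = 1987 - 1 = 1986: (p + p//4 - p//100 + p//400) mod 7 = (1986 + 496 - 19 + 4) mod 7 = 2467 mod 7 = 3 -> Thursday (Mon=0 ... Sun=6)
Day of year: 138; offset = 137
Weekday index = (3 + 137) mod 7 = 0 -> Monday
Weekend days: Saturday, Sunday

No


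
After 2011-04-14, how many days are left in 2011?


Day of year: 104 of 365
Remaining = 365 - 104

261 days


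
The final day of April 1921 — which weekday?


April 1921 has 30 days
Anchor: Jan 1, 1921. With p = 1921 - 1 = 1920: (p + p//4 - p//100 + p//400) mod 7 = (1920 + 480 - 19 + 4) mod 7 = 2385 mod 7 = 5 -> Saturday (Mon=0 ... Sun=6)
Days before April (Jan-Mar): 90; April 1 index = (5 + 90) mod 7 = 4 -> Friday
Last day offset: 30 - 1 = 29 days
Weekday index = (4 + 29) mod 7 = 5

Saturday, April 30


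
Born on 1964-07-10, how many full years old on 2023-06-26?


Birth: 1964-07-10
Reference: 2023-06-26
Year difference: 2023 - 1964 = 59
Birthday not yet reached in 2023, subtract 1

58 years old


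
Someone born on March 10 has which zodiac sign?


Date: March 10
Conventional tropical zodiac dates: Pisces from February 19 onward; Aries starts March 21
March 10 falls within the Pisces range

Pisces


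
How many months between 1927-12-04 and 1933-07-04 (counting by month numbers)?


From December 1927 to July 1933
6 years * 12 = 72 months, minus 5 months = 67

67 months


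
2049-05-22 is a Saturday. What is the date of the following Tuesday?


Current: Saturday
Target: Tuesday
Days ahead: 3

Next Tuesday: 2049-05-25


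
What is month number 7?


Month 7 of 12

July


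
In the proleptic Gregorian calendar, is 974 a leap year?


Gregorian leap year rule: divisible by 4, but not by 100, unless also by 400.
974 is not divisible by 4 -> not a leap year

No


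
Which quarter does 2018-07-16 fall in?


Month: July (month 7)
Q1: Jan-Mar, Q2: Apr-Jun, Q3: Jul-Sep, Q4: Oct-Dec

Q3


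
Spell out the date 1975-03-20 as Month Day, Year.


ISO 1975-03-20 parses as year=1975, month=03, day=20
Month 3 -> March

March 20, 1975


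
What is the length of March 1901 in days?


March 1901

31 days


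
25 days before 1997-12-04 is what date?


Start: 1997-12-04, subtract 25 days
Back 4 days from December 4 reaches November 30, 1997 -> 21 left
November 1997: 30 - 21 = 9 -> lands on November 9

Result: 1997-11-09


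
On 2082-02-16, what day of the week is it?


Date: February 16, 2082
Anchor: Jan 1, 2082. With p = 2082 - 1 = 2081: (p + p//4 - p//100 + p//400) mod 7 = (2081 + 520 - 20 + 5) mod 7 = 2586 mod 7 = 3 -> Thursday (Mon=0 ... Sun=6)
Days before February (Jan): 31; offset = 31 + 16 - 1 = 46
Weekday index = (3 + 46) mod 7 = 0

Day of the week: Monday


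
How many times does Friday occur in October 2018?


October 2018 has 31 days
Anchor: Jan 1, 2018. With p = 2018 - 1 = 2017: (p + p//4 - p//100 + p//400) mod 7 = (2017 + 504 - 20 + 5) mod 7 = 2506 mod 7 = 0 -> Monday (Mon=0 ... Sun=6)
Days before October (Jan-Sep): 273; October 1 index = (0 + 273) mod 7 = 0 -> Monday
First Friday is October 5
Fridays: 5, 12, 19, 26

4 Fridays


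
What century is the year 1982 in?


Century = (year - 1) // 100 + 1
= (1982 - 1) // 100 + 1
= 1981 // 100 + 1
= 19 + 1

20th century


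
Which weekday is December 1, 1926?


Target: December 1, 1926
Anchor: Jan 1, 1926. With p = 1926 - 1 = 1925: (p + p//4 - p//100 + p//400) mod 7 = (1925 + 481 - 19 + 4) mod 7 = 2391 mod 7 = 4 -> Friday (Mon=0 ... Sun=6)
Days before December (Jan-Nov): 334 days
Weekday index = (4 + 334) mod 7 = 2

Wednesday


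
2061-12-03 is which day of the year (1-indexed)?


Date: December 3, 2061
Days in months 1 through 11: 334
Plus 3 days in December

Day of year: 337


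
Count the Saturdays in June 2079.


June 2079 has 30 days
Anchor: Jan 1, 2079. With p = 2079 - 1 = 2078: (p + p//4 - p//100 + p//400) mod 7 = (2078 + 519 - 20 + 5) mod 7 = 2582 mod 7 = 6 -> Sunday (Mon=0 ... Sun=6)
Days before June (Jan-May): 151; June 1 index = (6 + 151) mod 7 = 3 -> Thursday
First Saturday is June 3
Saturdays: 3, 10, 17, 24

4 Saturdays


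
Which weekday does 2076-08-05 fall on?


Date: August 5, 2076
Anchor: Jan 1, 2076. With p = 2076 - 1 = 2075: (p + p//4 - p//100 + p//400) mod 7 = (2075 + 518 - 20 + 5) mod 7 = 2578 mod 7 = 2 -> Wednesday (Mon=0 ... Sun=6)
Days before August (Jan-Jul): 213; offset = 213 + 5 - 1 = 217
Weekday index = (2 + 217) mod 7 = 2

Day of the week: Wednesday


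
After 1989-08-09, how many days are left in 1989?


Day of year: 221 of 365
Remaining = 365 - 221

144 days


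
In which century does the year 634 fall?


Century = (year - 1) // 100 + 1
= (634 - 1) // 100 + 1
= 633 // 100 + 1
= 6 + 1

7th century


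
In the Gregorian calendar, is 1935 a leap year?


Gregorian leap year rule: divisible by 4, but not by 100, unless also by 400.
1935 is not divisible by 4 -> not a leap year

No


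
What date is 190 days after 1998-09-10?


Start: 1998-09-10, add 190 days
September 1998 has 30 days: 30 - 10 = 20 days to September 30 -> 170 left
October 1998 has 31 days -> 139 left
November 1998 has 30 days -> 109 left
December 1998 has 31 days -> 78 left
January 1999 has 31 days -> 47 left
February 1999 has 28 days -> 19 left
March 1999: 19 <= 31 -> lands on March 19

Result: 1999-03-19


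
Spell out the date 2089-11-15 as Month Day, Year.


ISO 2089-11-15 parses as year=2089, month=11, day=15
Month 11 -> November

November 15, 2089


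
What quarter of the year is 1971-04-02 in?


Month: April (month 4)
Q1: Jan-Mar, Q2: Apr-Jun, Q3: Jul-Sep, Q4: Oct-Dec

Q2


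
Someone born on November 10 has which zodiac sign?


Date: November 10
Conventional tropical zodiac dates: Scorpio from October 23 onward; Sagittarius starts November 22
November 10 falls within the Scorpio range

Scorpio


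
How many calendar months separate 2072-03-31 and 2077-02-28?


From March 2072 to February 2077
5 years * 12 = 60 months, minus 1 month = 59

59 months


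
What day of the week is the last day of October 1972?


October 1972 has 31 days
Anchor: Jan 1, 1972. With p = 1972 - 1 = 1971: (p + p//4 - p//100 + p//400) mod 7 = (1971 + 492 - 19 + 4) mod 7 = 2448 mod 7 = 5 -> Saturday (Mon=0 ... Sun=6)
Days before October (Jan-Sep): 274; October 1 index = (5 + 274) mod 7 = 6 -> Sunday
Last day offset: 31 - 1 = 30 days
Weekday index = (6 + 30) mod 7 = 1

Tuesday, October 31


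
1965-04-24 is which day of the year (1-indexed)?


Date: April 24, 1965
Days in months 1 through 3: 90
Plus 24 days in April

Day of year: 114


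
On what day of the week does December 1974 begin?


Target: December 1, 1974
Anchor: Jan 1, 1974. With p = 1974 - 1 = 1973: (p + p//4 - p//100 + p//400) mod 7 = (1973 + 493 - 19 + 4) mod 7 = 2451 mod 7 = 1 -> Tuesday (Mon=0 ... Sun=6)
Days before December (Jan-Nov): 334 days
Weekday index = (1 + 334) mod 7 = 6

Sunday


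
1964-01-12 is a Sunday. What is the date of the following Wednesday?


Current: Sunday
Target: Wednesday
Days ahead: 3

Next Wednesday: 1964-01-15


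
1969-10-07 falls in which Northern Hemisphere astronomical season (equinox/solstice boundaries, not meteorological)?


Date: October 7
Astronomical Autumn (approx.; exact equinox/solstice day varies by year): September 22 to December 20
October 7 falls within the Autumn window

Autumn


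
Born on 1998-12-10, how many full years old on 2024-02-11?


Birth: 1998-12-10
Reference: 2024-02-11
Year difference: 2024 - 1998 = 26
Birthday not yet reached in 2024, subtract 1

25 years old


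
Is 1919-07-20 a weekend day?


Anchor: Jan 1, 1919. With p = 1919 - 1 = 1918: (p + p//4 - p//100 + p//400) mod 7 = (1918 + 479 - 19 + 4) mod 7 = 2382 mod 7 = 2 -> Wednesday (Mon=0 ... Sun=6)
Day of year: 201; offset = 200
Weekday index = (2 + 200) mod 7 = 6 -> Sunday
Weekend days: Saturday, Sunday

Yes


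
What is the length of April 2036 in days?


April 2036

30 days


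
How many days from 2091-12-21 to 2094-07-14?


From 2091-12-21 to 2094-07-14
2091-12-21: days before December = 31 + 28 + 31 + 30 + 31 + 30 + 31 + 31 + 30 + 31 + 30 = 334 (2091 is not a leap year); day of year = 334 + 21 = 355
2094-07-14: days before July = 31 + 28 + 31 + 30 + 31 + 30 = 181 (2094 is not a leap year); day of year = 181 + 14 = 195
Rest of 2091: 365 - 355 = 10
Full years 2092 (366), 2093 (365): 731
Total = 10 + 731 + 195 = 936

936 days


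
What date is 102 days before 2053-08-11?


Start: 2053-08-11, subtract 102 days
Back 11 days from August 11 reaches July 31, 2053 -> 91 left
July 2053 has 31 days -> back to June 30, 2053 -> 60 left
June 2053 has 30 days -> back to May 31, 2053 -> 30 left
May 2053: 31 - 30 = 1 -> lands on May 1

Result: 2053-05-01


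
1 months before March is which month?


March is month 3
3 - 1 = 2

February


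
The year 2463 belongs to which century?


Century = (year - 1) // 100 + 1
= (2463 - 1) // 100 + 1
= 2462 // 100 + 1
= 24 + 1

25th century


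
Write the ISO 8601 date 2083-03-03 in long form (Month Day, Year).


ISO 2083-03-03 parses as year=2083, month=03, day=03
Month 3 -> March

March 3, 2083


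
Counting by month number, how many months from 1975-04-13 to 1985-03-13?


From April 1975 to March 1985
10 years * 12 = 120 months, minus 1 month = 119

119 months


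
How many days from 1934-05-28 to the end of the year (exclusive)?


Day of year: 148 of 365
Remaining = 365 - 148

217 days


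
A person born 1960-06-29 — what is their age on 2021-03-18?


Birth: 1960-06-29
Reference: 2021-03-18
Year difference: 2021 - 1960 = 61
Birthday not yet reached in 2021, subtract 1

60 years old


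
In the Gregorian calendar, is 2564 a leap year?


Gregorian leap year rule: divisible by 4, but not by 100, unless also by 400.
2564 is divisible by 4 but not 100 -> leap year

Yes


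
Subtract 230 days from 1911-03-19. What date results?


Start: 1911-03-19, subtract 230 days
Back 19 days from March 19 reaches February 28, 1911 -> 211 left
February 1911 has 28 days -> back to January 31, 1911 -> 183 left
January 1911 has 31 days -> back to December 31, 1910 -> 152 left
December 1910 has 31 days -> back to November 30, 1910 -> 121 left
November 1910 has 30 days -> back to October 31, 1910 -> 91 left
October 1910 has 31 days -> back to September 30, 1910 -> 60 left
September 1910 has 30 days -> back to August 31, 1910 -> 30 left
August 1910: 31 - 30 = 1 -> lands on August 1

Result: 1910-08-01


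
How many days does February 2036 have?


February 2036 (leap year: yes)

29 days


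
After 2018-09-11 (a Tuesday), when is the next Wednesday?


Current: Tuesday
Target: Wednesday
Days ahead: 1

Next Wednesday: 2018-09-12


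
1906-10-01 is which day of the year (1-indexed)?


Date: October 1, 1906
Days in months 1 through 9: 273
Plus 1 days in October

Day of year: 274


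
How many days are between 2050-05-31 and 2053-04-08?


From 2050-05-31 to 2053-04-08
2050-05-31: days before May = 31 + 28 + 31 + 30 = 120 (2050 is not a leap year); day of year = 120 + 31 = 151
2053-04-08: days before April = 31 + 28 + 31 = 90 (2053 is not a leap year); day of year = 90 + 8 = 98
Rest of 2050: 365 - 151 = 214
Full years 2051 (365), 2052 (366): 731
Total = 214 + 731 + 98 = 1043

1043 days


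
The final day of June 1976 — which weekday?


June 1976 has 30 days
Anchor: Jan 1, 1976. With p = 1976 - 1 = 1975: (p + p//4 - p//100 + p//400) mod 7 = (1975 + 493 - 19 + 4) mod 7 = 2453 mod 7 = 3 -> Thursday (Mon=0 ... Sun=6)
Days before June (Jan-May): 152; June 1 index = (3 + 152) mod 7 = 1 -> Tuesday
Last day offset: 30 - 1 = 29 days
Weekday index = (1 + 29) mod 7 = 2

Wednesday, June 30


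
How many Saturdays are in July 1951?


July 1951 has 31 days
Anchor: Jan 1, 1951. With p = 1951 - 1 = 1950: (p + p//4 - p//100 + p//400) mod 7 = (1950 + 487 - 19 + 4) mod 7 = 2422 mod 7 = 0 -> Monday (Mon=0 ... Sun=6)
Days before July (Jan-Jun): 181; July 1 index = (0 + 181) mod 7 = 6 -> Sunday
First Saturday is July 7
Saturdays: 7, 14, 21, 28

4 Saturdays


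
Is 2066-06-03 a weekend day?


Anchor: Jan 1, 2066. With p = 2066 - 1 = 2065: (p + p//4 - p//100 + p//400) mod 7 = (2065 + 516 - 20 + 5) mod 7 = 2566 mod 7 = 4 -> Friday (Mon=0 ... Sun=6)
Day of year: 154; offset = 153
Weekday index = (4 + 153) mod 7 = 3 -> Thursday
Weekend days: Saturday, Sunday

No


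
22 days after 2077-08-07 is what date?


Start: 2077-08-07, add 22 days
August 2077 has 31 days; 7 + 22 = 29 stays within August

Result: 2077-08-29


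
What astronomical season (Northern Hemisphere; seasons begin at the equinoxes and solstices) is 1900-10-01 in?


Date: October 1
Astronomical Autumn (approx.; exact equinox/solstice day varies by year): September 22 to December 20
October 1 falls within the Autumn window

Autumn


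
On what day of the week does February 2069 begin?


Target: February 1, 2069
Anchor: Jan 1, 2069. With p = 2069 - 1 = 2068: (p + p//4 - p//100 + p//400) mod 7 = (2068 + 517 - 20 + 5) mod 7 = 2570 mod 7 = 1 -> Tuesday (Mon=0 ... Sun=6)
Days before February (Jan): 31 days
Weekday index = (1 + 31) mod 7 = 4

Friday


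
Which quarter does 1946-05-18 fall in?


Month: May (month 5)
Q1: Jan-Mar, Q2: Apr-Jun, Q3: Jul-Sep, Q4: Oct-Dec

Q2


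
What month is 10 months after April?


April is month 4
4 + 10 = 14; wrap: 14 - 12 = 2

February


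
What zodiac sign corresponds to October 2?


Date: October 2
Conventional tropical zodiac dates: Libra from September 23 onward; Scorpio starts October 23
October 2 falls within the Libra range

Libra


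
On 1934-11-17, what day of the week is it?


Date: November 17, 1934
Anchor: Jan 1, 1934. With p = 1934 - 1 = 1933: (p + p//4 - p//100 + p//400) mod 7 = (1933 + 483 - 19 + 4) mod 7 = 2401 mod 7 = 0 -> Monday (Mon=0 ... Sun=6)
Days before November (Jan-Oct): 304; offset = 304 + 17 - 1 = 320
Weekday index = (0 + 320) mod 7 = 5

Day of the week: Saturday


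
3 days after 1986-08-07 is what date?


Start: 1986-08-07, add 3 days
August 1986 has 31 days; 7 + 3 = 10 stays within August

Result: 1986-08-10


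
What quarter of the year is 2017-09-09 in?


Month: September (month 9)
Q1: Jan-Mar, Q2: Apr-Jun, Q3: Jul-Sep, Q4: Oct-Dec

Q3


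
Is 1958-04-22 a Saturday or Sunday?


Anchor: Jan 1, 1958. With p = 1958 - 1 = 1957: (p + p//4 - p//100 + p//400) mod 7 = (1957 + 489 - 19 + 4) mod 7 = 2431 mod 7 = 2 -> Wednesday (Mon=0 ... Sun=6)
Day of year: 112; offset = 111
Weekday index = (2 + 111) mod 7 = 1 -> Tuesday
Weekend days: Saturday, Sunday

No


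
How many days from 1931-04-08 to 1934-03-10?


From 1931-04-08 to 1934-03-10
1931-04-08: days before April = 31 + 28 + 31 = 90 (1931 is not a leap year); day of year = 90 + 8 = 98
1934-03-10: days before March = 31 + 28 = 59 (1934 is not a leap year); day of year = 59 + 10 = 69
Rest of 1931: 365 - 98 = 267
Full years 1932 (366), 1933 (365): 731
Total = 267 + 731 + 69 = 1067

1067 days


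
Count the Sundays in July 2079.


July 2079 has 31 days
Anchor: Jan 1, 2079. With p = 2079 - 1 = 2078: (p + p//4 - p//100 + p//400) mod 7 = (2078 + 519 - 20 + 5) mod 7 = 2582 mod 7 = 6 -> Sunday (Mon=0 ... Sun=6)
Days before July (Jan-Jun): 181; July 1 index = (6 + 181) mod 7 = 5 -> Saturday
First Sunday is July 2
Sundays: 2, 9, 16, 23, 30

5 Sundays


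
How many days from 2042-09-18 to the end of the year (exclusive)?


Day of year: 261 of 365
Remaining = 365 - 261

104 days


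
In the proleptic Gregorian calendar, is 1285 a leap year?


Gregorian leap year rule: divisible by 4, but not by 100, unless also by 400.
1285 is not divisible by 4 -> not a leap year

No


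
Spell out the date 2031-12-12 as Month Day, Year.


ISO 2031-12-12 parses as year=2031, month=12, day=12
Month 12 -> December

December 12, 2031


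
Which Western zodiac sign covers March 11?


Date: March 11
Conventional tropical zodiac dates: Pisces from February 19 onward; Aries starts March 21
March 11 falls within the Pisces range

Pisces


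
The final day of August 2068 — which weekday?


August 2068 has 31 days
Anchor: Jan 1, 2068. With p = 2068 - 1 = 2067: (p + p//4 - p//100 + p//400) mod 7 = (2067 + 516 - 20 + 5) mod 7 = 2568 mod 7 = 6 -> Sunday (Mon=0 ... Sun=6)
Days before August (Jan-Jul): 213; August 1 index = (6 + 213) mod 7 = 2 -> Wednesday
Last day offset: 31 - 1 = 30 days
Weekday index = (2 + 30) mod 7 = 4

Friday, August 31


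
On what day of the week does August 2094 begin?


Target: August 1, 2094
Anchor: Jan 1, 2094. With p = 2094 - 1 = 2093: (p + p//4 - p//100 + p//400) mod 7 = (2093 + 523 - 20 + 5) mod 7 = 2601 mod 7 = 4 -> Friday (Mon=0 ... Sun=6)
Days before August (Jan-Jul): 212 days
Weekday index = (4 + 212) mod 7 = 6

Sunday


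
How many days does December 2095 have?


December 2095

31 days


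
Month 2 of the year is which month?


Month 2 of 12

February


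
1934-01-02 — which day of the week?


Date: January 2, 1934
Anchor: Jan 1, 1934. With p = 1934 - 1 = 1933: (p + p//4 - p//100 + p//400) mod 7 = (1933 + 483 - 19 + 4) mod 7 = 2401 mod 7 = 0 -> Monday (Mon=0 ... Sun=6)
Days into year = 2 - 1 = 1
Weekday index = (0 + 1) mod 7 = 1

Day of the week: Tuesday


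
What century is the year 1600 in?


Century = (year - 1) // 100 + 1
= (1600 - 1) // 100 + 1
= 1599 // 100 + 1
= 15 + 1

16th century


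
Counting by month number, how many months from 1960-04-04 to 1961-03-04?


From April 1960 to March 1961
1 year * 12 = 12 months, minus 1 month = 11

11 months


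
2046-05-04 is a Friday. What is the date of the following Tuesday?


Current: Friday
Target: Tuesday
Days ahead: 4

Next Tuesday: 2046-05-08


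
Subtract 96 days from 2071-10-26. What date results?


Start: 2071-10-26, subtract 96 days
Back 26 days from October 26 reaches September 30, 2071 -> 70 left
September 2071 has 30 days -> back to August 31, 2071 -> 40 left
August 2071 has 31 days -> back to July 31, 2071 -> 9 left
July 2071: 31 - 9 = 22 -> lands on July 22

Result: 2071-07-22


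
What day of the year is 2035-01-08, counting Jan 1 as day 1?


Date: January 8, 2035
No months before January
Plus 8 days in January

Day of year: 8


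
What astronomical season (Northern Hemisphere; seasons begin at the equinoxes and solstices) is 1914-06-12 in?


Date: June 12
Astronomical Spring (approx.; exact equinox/solstice day varies by year): March 20 to June 20
June 12 falls within the Spring window

Spring


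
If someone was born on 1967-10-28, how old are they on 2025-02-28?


Birth: 1967-10-28
Reference: 2025-02-28
Year difference: 2025 - 1967 = 58
Birthday not yet reached in 2025, subtract 1

57 years old


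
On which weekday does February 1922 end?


February 1922 has 28 days
Anchor: Jan 1, 1922. With p = 1922 - 1 = 1921: (p + p//4 - p//100 + p//400) mod 7 = (1921 + 480 - 19 + 4) mod 7 = 2386 mod 7 = 6 -> Sunday (Mon=0 ... Sun=6)
Days before February (Jan): 31; February 1 index = (6 + 31) mod 7 = 2 -> Wednesday
Last day offset: 28 - 1 = 27 days
Weekday index = (2 + 27) mod 7 = 1

Tuesday, February 28


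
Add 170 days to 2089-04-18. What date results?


Start: 2089-04-18, add 170 days
April 2089 has 30 days: 30 - 18 = 12 days to April 30 -> 158 left
May 2089 has 31 days -> 127 left
June 2089 has 30 days -> 97 left
July 2089 has 31 days -> 66 left
August 2089 has 31 days -> 35 left
September 2089 has 30 days -> 5 left
October 2089: 5 <= 31 -> lands on October 5

Result: 2089-10-05


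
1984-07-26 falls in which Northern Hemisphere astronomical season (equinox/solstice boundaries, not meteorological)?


Date: July 26
Astronomical Summer (approx.; exact equinox/solstice day varies by year): June 21 to September 21
July 26 falls within the Summer window

Summer


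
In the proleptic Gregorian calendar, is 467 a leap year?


Gregorian leap year rule: divisible by 4, but not by 100, unless also by 400.
467 is not divisible by 4 -> not a leap year

No


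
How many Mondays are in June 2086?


June 2086 has 30 days
Anchor: Jan 1, 2086. With p = 2086 - 1 = 2085: (p + p//4 - p//100 + p//400) mod 7 = (2085 + 521 - 20 + 5) mod 7 = 2591 mod 7 = 1 -> Tuesday (Mon=0 ... Sun=6)
Days before June (Jan-May): 151; June 1 index = (1 + 151) mod 7 = 5 -> Saturday
First Monday is June 3
Mondays: 3, 10, 17, 24

4 Mondays


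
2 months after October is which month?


October is month 10
10 + 2 = 12

December


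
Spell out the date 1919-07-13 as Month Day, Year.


ISO 1919-07-13 parses as year=1919, month=07, day=13
Month 7 -> July

July 13, 1919


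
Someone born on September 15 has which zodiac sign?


Date: September 15
Conventional tropical zodiac dates: Virgo from August 23 onward; Libra starts September 23
September 15 falls within the Virgo range

Virgo


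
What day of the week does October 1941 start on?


Target: October 1, 1941
Anchor: Jan 1, 1941. With p = 1941 - 1 = 1940: (p + p//4 - p//100 + p//400) mod 7 = (1940 + 485 - 19 + 4) mod 7 = 2410 mod 7 = 2 -> Wednesday (Mon=0 ... Sun=6)
Days before October (Jan-Sep): 273 days
Weekday index = (2 + 273) mod 7 = 2

Wednesday


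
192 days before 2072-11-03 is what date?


Start: 2072-11-03, subtract 192 days
Back 3 days from November 3 reaches October 31, 2072 -> 189 left
October 2072 has 31 days -> back to September 30, 2072 -> 158 left
September 2072 has 30 days -> back to August 31, 2072 -> 128 left
August 2072 has 31 days -> back to July 31, 2072 -> 97 left
July 2072 has 31 days -> back to June 30, 2072 -> 66 left
June 2072 has 30 days -> back to May 31, 2072 -> 36 left
May 2072 has 31 days -> back to April 30, 2072 -> 5 left
April 2072: 30 - 5 = 25 -> lands on April 25

Result: 2072-04-25


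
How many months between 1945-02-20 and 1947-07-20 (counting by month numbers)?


From February 1945 to July 1947
2 years * 12 = 24 months, plus 5 months = 29

29 months


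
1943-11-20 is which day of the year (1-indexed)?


Date: November 20, 1943
Days in months 1 through 10: 304
Plus 20 days in November

Day of year: 324


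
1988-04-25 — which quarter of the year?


Month: April (month 4)
Q1: Jan-Mar, Q2: Apr-Jun, Q3: Jul-Sep, Q4: Oct-Dec

Q2


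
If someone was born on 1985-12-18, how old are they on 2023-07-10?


Birth: 1985-12-18
Reference: 2023-07-10
Year difference: 2023 - 1985 = 38
Birthday not yet reached in 2023, subtract 1

37 years old


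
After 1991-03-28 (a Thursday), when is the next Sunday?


Current: Thursday
Target: Sunday
Days ahead: 3

Next Sunday: 1991-03-31


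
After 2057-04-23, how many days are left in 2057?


Day of year: 113 of 365
Remaining = 365 - 113

252 days


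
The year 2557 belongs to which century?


Century = (year - 1) // 100 + 1
= (2557 - 1) // 100 + 1
= 2556 // 100 + 1
= 25 + 1

26th century


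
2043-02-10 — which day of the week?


Date: February 10, 2043
Anchor: Jan 1, 2043. With p = 2043 - 1 = 2042: (p + p//4 - p//100 + p//400) mod 7 = (2042 + 510 - 20 + 5) mod 7 = 2537 mod 7 = 3 -> Thursday (Mon=0 ... Sun=6)
Days before February (Jan): 31; offset = 31 + 10 - 1 = 40
Weekday index = (3 + 40) mod 7 = 1

Day of the week: Tuesday


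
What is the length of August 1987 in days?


August 1987

31 days


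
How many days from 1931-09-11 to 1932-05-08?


From 1931-09-11 to 1932-05-08
1931-09-11: days before September = 31 + 28 + 31 + 30 + 31 + 30 + 31 + 31 = 243 (1931 is not a leap year); day of year = 243 + 11 = 254
1932-05-08: days before May = 31 + 29 + 31 + 30 = 121 (1932 is a leap year); day of year = 121 + 8 = 129
Rest of 1931: 365 - 254 = 111
Total = 111 + 129 = 240

240 days


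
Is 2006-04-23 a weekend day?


Anchor: Jan 1, 2006. With p = 2006 - 1 = 2005: (p + p//4 - p//100 + p//400) mod 7 = (2005 + 501 - 20 + 5) mod 7 = 2491 mod 7 = 6 -> Sunday (Mon=0 ... Sun=6)
Day of year: 113; offset = 112
Weekday index = (6 + 112) mod 7 = 6 -> Sunday
Weekend days: Saturday, Sunday

Yes


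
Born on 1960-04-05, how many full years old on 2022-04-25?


Birth: 1960-04-05
Reference: 2022-04-25
Year difference: 2022 - 1960 = 62

62 years old


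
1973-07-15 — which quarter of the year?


Month: July (month 7)
Q1: Jan-Mar, Q2: Apr-Jun, Q3: Jul-Sep, Q4: Oct-Dec

Q3


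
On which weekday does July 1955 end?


July 1955 has 31 days
Anchor: Jan 1, 1955. With p = 1955 - 1 = 1954: (p + p//4 - p//100 + p//400) mod 7 = (1954 + 488 - 19 + 4) mod 7 = 2427 mod 7 = 5 -> Saturday (Mon=0 ... Sun=6)
Days before July (Jan-Jun): 181; July 1 index = (5 + 181) mod 7 = 4 -> Friday
Last day offset: 31 - 1 = 30 days
Weekday index = (4 + 30) mod 7 = 6

Sunday, July 31


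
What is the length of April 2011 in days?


April 2011

30 days


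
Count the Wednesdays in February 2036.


February 2036 has 29 days
Anchor: Jan 1, 2036. With p = 2036 - 1 = 2035: (p + p//4 - p//100 + p//400) mod 7 = (2035 + 508 - 20 + 5) mod 7 = 2528 mod 7 = 1 -> Tuesday (Mon=0 ... Sun=6)
Days before February (Jan): 31; February 1 index = (1 + 31) mod 7 = 4 -> Friday
First Wednesday is February 6
Wednesdays: 6, 13, 20, 27

4 Wednesdays


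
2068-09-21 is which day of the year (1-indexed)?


Date: September 21, 2068
Days in months 1 through 8: 244
Plus 21 days in September

Day of year: 265


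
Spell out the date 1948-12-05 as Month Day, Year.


ISO 1948-12-05 parses as year=1948, month=12, day=05
Month 12 -> December

December 5, 1948


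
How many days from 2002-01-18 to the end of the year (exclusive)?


Day of year: 18 of 365
Remaining = 365 - 18

347 days


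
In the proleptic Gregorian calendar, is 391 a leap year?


Gregorian leap year rule: divisible by 4, but not by 100, unless also by 400.
391 is not divisible by 4 -> not a leap year

No


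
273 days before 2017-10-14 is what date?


Start: 2017-10-14, subtract 273 days
Back 14 days from October 14 reaches September 30, 2017 -> 259 left
September 2017 has 30 days -> back to August 31, 2017 -> 229 left
August 2017 has 31 days -> back to July 31, 2017 -> 198 left
July 2017 has 31 days -> back to June 30, 2017 -> 167 left
June 2017 has 30 days -> back to May 31, 2017 -> 137 left
May 2017 has 31 days -> back to April 30, 2017 -> 106 left
April 2017 has 30 days -> back to March 31, 2017 -> 76 left
March 2017 has 31 days -> back to February 28, 2017 -> 45 left
February 2017 has 28 days -> back to January 31, 2017 -> 17 left
January 2017: 31 - 17 = 14 -> lands on January 14

Result: 2017-01-14


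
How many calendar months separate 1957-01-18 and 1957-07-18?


From January 1957 to July 1957
0 years * 12 = 0 months, plus 6 months = 6

6 months


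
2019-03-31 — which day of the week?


Date: March 31, 2019
Anchor: Jan 1, 2019. With p = 2019 - 1 = 2018: (p + p//4 - p//100 + p//400) mod 7 = (2018 + 504 - 20 + 5) mod 7 = 2507 mod 7 = 1 -> Tuesday (Mon=0 ... Sun=6)
Days before March (Jan-Feb): 59; offset = 59 + 31 - 1 = 89
Weekday index = (1 + 89) mod 7 = 6

Day of the week: Sunday


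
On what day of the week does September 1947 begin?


Target: September 1, 1947
Anchor: Jan 1, 1947. With p = 1947 - 1 = 1946: (p + p//4 - p//100 + p//400) mod 7 = (1946 + 486 - 19 + 4) mod 7 = 2417 mod 7 = 2 -> Wednesday (Mon=0 ... Sun=6)
Days before September (Jan-Aug): 243 days
Weekday index = (2 + 243) mod 7 = 0

Monday


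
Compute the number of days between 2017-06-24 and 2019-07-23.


From 2017-06-24 to 2019-07-23
2017-06-24: days before June = 31 + 28 + 31 + 30 + 31 = 151 (2017 is not a leap year); day of year = 151 + 24 = 175
2019-07-23: days before July = 31 + 28 + 31 + 30 + 31 + 30 = 181 (2019 is not a leap year); day of year = 181 + 23 = 204
Rest of 2017: 365 - 175 = 190
Full years 2018 (365): 365
Total = 190 + 365 + 204 = 759

759 days


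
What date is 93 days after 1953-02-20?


Start: 1953-02-20, add 93 days
February 1953 has 28 days: 28 - 20 = 8 days to February 28 -> 85 left
March 1953 has 31 days -> 54 left
April 1953 has 30 days -> 24 left
May 1953: 24 <= 31 -> lands on May 24

Result: 1953-05-24


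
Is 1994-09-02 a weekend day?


Anchor: Jan 1, 1994. With p = 1994 - 1 = 1993: (p + p//4 - p//100 + p//400) mod 7 = (1993 + 498 - 19 + 4) mod 7 = 2476 mod 7 = 5 -> Saturday (Mon=0 ... Sun=6)
Day of year: 245; offset = 244
Weekday index = (5 + 244) mod 7 = 4 -> Friday
Weekend days: Saturday, Sunday

No


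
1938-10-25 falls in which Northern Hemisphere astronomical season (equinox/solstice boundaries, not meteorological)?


Date: October 25
Astronomical Autumn (approx.; exact equinox/solstice day varies by year): September 22 to December 20
October 25 falls within the Autumn window

Autumn


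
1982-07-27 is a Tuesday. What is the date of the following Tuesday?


Current: Tuesday
Target: Tuesday
Days ahead: 7

Next Tuesday: 1982-08-03


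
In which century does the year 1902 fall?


Century = (year - 1) // 100 + 1
= (1902 - 1) // 100 + 1
= 1901 // 100 + 1
= 19 + 1

20th century


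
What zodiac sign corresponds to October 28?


Date: October 28
Conventional tropical zodiac dates: Scorpio from October 23 onward; Sagittarius starts November 22
October 28 falls within the Scorpio range

Scorpio


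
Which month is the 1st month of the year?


Month 1 of 12

January


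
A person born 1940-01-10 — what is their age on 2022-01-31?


Birth: 1940-01-10
Reference: 2022-01-31
Year difference: 2022 - 1940 = 82

82 years old


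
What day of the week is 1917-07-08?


Date: July 8, 1917
Anchor: Jan 1, 1917. With p = 1917 - 1 = 1916: (p + p//4 - p//100 + p//400) mod 7 = (1916 + 479 - 19 + 4) mod 7 = 2380 mod 7 = 0 -> Monday (Mon=0 ... Sun=6)
Days before July (Jan-Jun): 181; offset = 181 + 8 - 1 = 188
Weekday index = (0 + 188) mod 7 = 6

Day of the week: Sunday


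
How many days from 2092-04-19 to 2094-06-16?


From 2092-04-19 to 2094-06-16
2092-04-19: days before April = 31 + 29 + 31 = 91 (2092 is a leap year); day of year = 91 + 19 = 110
2094-06-16: days before June = 31 + 28 + 31 + 30 + 31 = 151 (2094 is not a leap year); day of year = 151 + 16 = 167
Rest of 2092: 366 - 110 = 256
Full years 2093 (365): 365
Total = 256 + 365 + 167 = 788

788 days


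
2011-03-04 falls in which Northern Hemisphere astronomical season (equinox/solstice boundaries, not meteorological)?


Date: March 4
Astronomical Winter (approx.; exact equinox/solstice day varies by year): December 21 to March 19
March 4 falls within the Winter window

Winter


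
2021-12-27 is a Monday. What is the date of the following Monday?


Current: Monday
Target: Monday
Days ahead: 7

Next Monday: 2022-01-03


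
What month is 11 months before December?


December is month 12
12 - 11 = 1

January


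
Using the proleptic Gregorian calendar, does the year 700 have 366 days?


Gregorian leap year rule: divisible by 4, but not by 100, unless also by 400.
700 is divisible by 100 but not 400 -> not a leap year

No


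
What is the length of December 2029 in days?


December 2029

31 days


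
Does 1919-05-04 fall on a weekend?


Anchor: Jan 1, 1919. With p = 1919 - 1 = 1918: (p + p//4 - p//100 + p//400) mod 7 = (1918 + 479 - 19 + 4) mod 7 = 2382 mod 7 = 2 -> Wednesday (Mon=0 ... Sun=6)
Day of year: 124; offset = 123
Weekday index = (2 + 123) mod 7 = 6 -> Sunday
Weekend days: Saturday, Sunday

Yes


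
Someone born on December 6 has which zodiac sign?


Date: December 6
Conventional tropical zodiac dates: Sagittarius from November 22 onward; Capricorn starts December 22
December 6 falls within the Sagittarius range

Sagittarius


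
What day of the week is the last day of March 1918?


March 1918 has 31 days
Anchor: Jan 1, 1918. With p = 1918 - 1 = 1917: (p + p//4 - p//100 + p//400) mod 7 = (1917 + 479 - 19 + 4) mod 7 = 2381 mod 7 = 1 -> Tuesday (Mon=0 ... Sun=6)
Days before March (Jan-Feb): 59; March 1 index = (1 + 59) mod 7 = 4 -> Friday
Last day offset: 31 - 1 = 30 days
Weekday index = (4 + 30) mod 7 = 6

Sunday, March 31


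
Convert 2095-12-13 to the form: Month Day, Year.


ISO 2095-12-13 parses as year=2095, month=12, day=13
Month 12 -> December

December 13, 2095


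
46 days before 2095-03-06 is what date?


Start: 2095-03-06, subtract 46 days
Back 6 days from March 6 reaches February 28, 2095 -> 40 left
February 2095 has 28 days -> back to January 31, 2095 -> 12 left
January 2095: 31 - 12 = 19 -> lands on January 19

Result: 2095-01-19


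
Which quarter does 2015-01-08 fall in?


Month: January (month 1)
Q1: Jan-Mar, Q2: Apr-Jun, Q3: Jul-Sep, Q4: Oct-Dec

Q1


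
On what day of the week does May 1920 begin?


Target: May 1, 1920
Anchor: Jan 1, 1920. With p = 1920 - 1 = 1919: (p + p//4 - p//100 + p//400) mod 7 = (1919 + 479 - 19 + 4) mod 7 = 2383 mod 7 = 3 -> Thursday (Mon=0 ... Sun=6)
Days before May (Jan-Apr): 121 days
Weekday index = (3 + 121) mod 7 = 5

Saturday
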